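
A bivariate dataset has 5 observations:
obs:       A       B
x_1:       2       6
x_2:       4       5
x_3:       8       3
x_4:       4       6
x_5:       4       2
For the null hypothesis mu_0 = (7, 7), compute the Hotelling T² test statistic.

Step 1 — sample mean vector:
  mean(A) = (2 + 4 + 8 + 4 + 4) / 5 = 22/5 = 4.4
  mean(B) = (6 + 5 + 3 + 6 + 2) / 5 = 22/5 = 4.4
  x̄ = (4.4, 4.4),  deviation x̄ - mu_0 = (4.4, 4.4) - (7, 7) = (-2.6, -2.6).

Step 2 — sample covariance matrix, S[i,j] = (1/(n-1)) · Σ_k (x_{k,i} - mean_i) · (x_{k,j} - mean_j), divisor n-1 = 4:
  S[A,A] = ((-2.4)·(-2.4) + (-0.4)·(-0.4) + (3.6)·(3.6) + (-0.4)·(-0.4) + (-0.4)·(-0.4)) / 4 = 19.2/4 = 4.8
  S[A,B] = ((-2.4)·(1.6) + (-0.4)·(0.6) + (3.6)·(-1.4) + (-0.4)·(1.6) + (-0.4)·(-2.4)) / 4 = -8.8/4 = -2.2
  S[B,B] = ((1.6)·(1.6) + (0.6)·(0.6) + (-1.4)·(-1.4) + (1.6)·(1.6) + (-2.4)·(-2.4)) / 4 = 13.2/4 = 3.3
  S = [[4.8, -2.2],
 [-2.2, 3.3]].

Step 3 — invert S. det(S) = 4.8·3.3 - (-2.2)² = 11.
  S^{-1} = (1/det) · [[d, -b], [-b, a]] = [[0.3, 0.2],
 [0.2, 0.4364]].

Step 4 — quadratic form (x̄ - mu_0)^T · S^{-1} · (x̄ - mu_0):
  S^{-1} · (x̄ - mu_0) = (-1.3, -1.6545),
  (x̄ - mu_0)^T · [...] = (-2.6)·(-1.3) + (-2.6)·(-1.6545) = 7.6818.

Step 5 — scale by n: T² = 5 · 7.6818 = 38.4091.

T² ≈ 38.4091


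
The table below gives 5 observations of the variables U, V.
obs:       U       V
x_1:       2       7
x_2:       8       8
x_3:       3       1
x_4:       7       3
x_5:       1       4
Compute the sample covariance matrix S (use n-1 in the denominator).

Step 1 — column means:
  mean(U) = (2 + 8 + 3 + 7 + 1) / 5 = 21/5 = 4.2
  mean(V) = (7 + 8 + 1 + 3 + 4) / 5 = 23/5 = 4.6

Step 2 — sample covariance S[i,j] = (1/(n-1)) · Σ_k (x_{k,i} - mean_i) · (x_{k,j} - mean_j), with n-1 = 4.
  S[U,U] = ((-2.2)·(-2.2) + (3.8)·(3.8) + (-1.2)·(-1.2) + (2.8)·(2.8) + (-3.2)·(-3.2)) / 4 = 38.8/4 = 9.7
  S[U,V] = ((-2.2)·(2.4) + (3.8)·(3.4) + (-1.2)·(-3.6) + (2.8)·(-1.6) + (-3.2)·(-0.6)) / 4 = 9.4/4 = 2.35
  S[V,V] = ((2.4)·(2.4) + (3.4)·(3.4) + (-3.6)·(-3.6) + (-1.6)·(-1.6) + (-0.6)·(-0.6)) / 4 = 33.2/4 = 8.3

S is symmetric (S[j,i] = S[i,j]). Assembling:

S = [[9.7, 2.35],
 [2.35, 8.3]]


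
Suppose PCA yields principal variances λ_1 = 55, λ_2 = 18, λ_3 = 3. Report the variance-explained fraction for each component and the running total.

Step 1 — total variance = trace(Sigma) = Σ λ_i = 55 + 18 + 3 = 76.

Step 2 — fraction explained by component i = λ_i / Σ λ:
  PC1: 55/76 = 0.7237
  PC2: 18/76 = 0.2368
  PC3: 3/76 = 0.0395

Step 3 — cumulative fraction after k components = (λ_1 + ... + λ_k) / Σ λ:
  k = 1: 55/76 = 0.7237
  k = 2: (55 + 18)/76 = 73/76 = 0.9605
  k = 3: (55 + 18 + 3)/76 = 76/76 = 1

Summary (fraction, with percent):

explained: PC1 0.7237 (72.37%), PC2 0.2368 (23.68%), PC3 0.0395 (3.95%);  cumulative: 0.7237, 0.9605, 1


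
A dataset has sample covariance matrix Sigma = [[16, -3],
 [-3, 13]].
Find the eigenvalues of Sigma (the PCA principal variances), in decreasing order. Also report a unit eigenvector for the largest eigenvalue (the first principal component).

Step 1 — characteristic polynomial of 2×2 Sigma:
  det(Sigma - λI) = λ² - trace · λ + det = 0.
  trace = 16 + 13 = 29, det = 16·13 - (-3)² = 199.
Step 2 — discriminant:
  Δ = trace² - 4·det = 841 - 796 = 45.
Step 3 — eigenvalues:
  λ = (trace ± √Δ)/2 = (29 ± 6.7082)/2,
  λ_1 = 17.8541,  λ_2 = 11.1459.

Step 4 — unit eigenvector for λ_1: solve (Sigma - λ_1 I)v = 0. First row:
  (16 - 17.8541)·v_x + (-3)·v_y = 0, i.e. (-1.8541)·v_x + (-3)·v_y = 0,
  so v ∝ (b, λ_1 - a) = (-3, 1.8541); multiply by -1 so the first entry is positive: u = (3, -1.8541).
  ||u|| = √((3)² + (-1.8541)²) = √(12.4377) ≈ 3.5267,
  v_1 = u/||u|| ≈ (0.8507, -0.5257) (||v_1|| = 1).

λ_1 = 17.8541,  λ_2 = 11.1459;  v_1 ≈ (0.8507, -0.5257)


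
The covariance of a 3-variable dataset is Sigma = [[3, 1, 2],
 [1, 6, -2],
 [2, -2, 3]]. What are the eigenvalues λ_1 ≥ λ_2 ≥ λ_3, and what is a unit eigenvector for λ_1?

Step 1 — characteristic polynomial p(λ) = det(λI - Sigma) = λ³ - tr·λ² + c_1·λ - det, where tr = trace, c_1 = sum of the principal 2×2 minors, det = det(Sigma):
  tr = 3 + 6 + 3 = 12,
  c_1 = (3·6 - (1)²) + (3·3 - (2)²) + (6·3 - (-2)²) = 17 + 5 + 14 = 36,
  det = 3·(6·3 - (-2)²) - (1)·((1)·3 - (-2)·(2)) + (2)·((1)·(-2) - 6·(2)) = 3·(14) - (1)·(7) + (2)·(-14) = 7.
  So p(λ) = λ³ - 12λ² + 36λ - 7.
Step 2 — look for an integer root (rational root theorem: any rational root is an integer divisor of 7). Testing λ = 7:
  p(7) = 343 - 588 + 252 - 7 = 0  ✓
  Dividing out (λ - 7): p(λ) = (λ - 7)(λ² - 5λ + 1).
Step 3 — remaining eigenvalues from the quadratic λ² - 5λ + 1 = 0:
  Δ = 5² - 4·1 = 25 - 4 = 21,  λ = (5 ± √21)/2 = (5 ± 4.5826)/2 ≈ 4.7913 or 0.2087.
  Sorted: λ_1 = 7,  λ_2 = 4.7913,  λ_3 = 0.2087  (check: sum = 12 = tr ✓).

Step 4 — unit eigenvector for λ_1 = 7: v spans the null space of (Sigma - λ_1 I), whose rows are
  r_1 = (-4, 1, 2),  r_2 = (1, -1, -2),  r_3 = (2, -2, -4).
  v is orthogonal to every row, so take v ∝ r_1 × r_2 = ((1)·(-2) - (2)·(-1), (2)·(1) - (-4)·(-2), (-4)·(-1) - (1)·(1)) = (0, -6, 3).
  Rescale (divide by 3; multiply by -1 so the first nonzero entry is positive): u = (0, 2, -1).
  ||u|| = √((0)² + (2)² + (-1)²) = √(5) ≈ 2.2361,  v_1 = u/||u|| ≈ (0, 0.8944, -0.4472) (||v_1|| = 1).

λ_1 = 7,  λ_2 = 4.7913,  λ_3 = 0.2087;  v_1 ≈ (0, 0.8944, -0.4472)


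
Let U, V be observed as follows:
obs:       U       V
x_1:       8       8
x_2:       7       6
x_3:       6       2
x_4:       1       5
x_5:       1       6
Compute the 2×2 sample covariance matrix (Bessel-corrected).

Step 1 — column means:
  mean(U) = (8 + 7 + 6 + 1 + 1) / 5 = 23/5 = 4.6
  mean(V) = (8 + 6 + 2 + 5 + 6) / 5 = 27/5 = 5.4

Step 2 — sample covariance S[i,j] = (1/(n-1)) · Σ_k (x_{k,i} - mean_i) · (x_{k,j} - mean_j), with n-1 = 4.
  S[U,U] = ((3.4)·(3.4) + (2.4)·(2.4) + (1.4)·(1.4) + (-3.6)·(-3.6) + (-3.6)·(-3.6)) / 4 = 45.2/4 = 11.3
  S[U,V] = ((3.4)·(2.6) + (2.4)·(0.6) + (1.4)·(-3.4) + (-3.6)·(-0.4) + (-3.6)·(0.6)) / 4 = 4.8/4 = 1.2
  S[V,V] = ((2.6)·(2.6) + (0.6)·(0.6) + (-3.4)·(-3.4) + (-0.4)·(-0.4) + (0.6)·(0.6)) / 4 = 19.2/4 = 4.8

S is symmetric (S[j,i] = S[i,j]). Assembling:

S = [[11.3, 1.2],
 [1.2, 4.8]]


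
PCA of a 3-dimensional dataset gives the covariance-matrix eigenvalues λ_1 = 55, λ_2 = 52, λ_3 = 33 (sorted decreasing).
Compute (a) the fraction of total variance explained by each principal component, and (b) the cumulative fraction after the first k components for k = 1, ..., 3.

Step 1 — total variance = trace(Sigma) = Σ λ_i = 55 + 52 + 33 = 140.

Step 2 — fraction explained by component i = λ_i / Σ λ:
  PC1: 55/140 = 0.3929
  PC2: 52/140 = 0.3714
  PC3: 33/140 = 0.2357

Step 3 — cumulative fraction after k components = (λ_1 + ... + λ_k) / Σ λ:
  k = 1: 55/140 = 0.3929
  k = 2: (55 + 52)/140 = 107/140 = 0.7643
  k = 3: (55 + 52 + 33)/140 = 140/140 = 1

Summary (fraction, with percent):

explained: PC1 0.3929 (39.29%), PC2 0.3714 (37.14%), PC3 0.2357 (23.57%);  cumulative: 0.3929, 0.7643, 1


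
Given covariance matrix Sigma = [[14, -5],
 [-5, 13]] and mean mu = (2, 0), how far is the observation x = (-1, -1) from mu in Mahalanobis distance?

Step 1 — centre the observation: (x - mu) = (-3, -1).

Step 2 — invert Sigma. det(Sigma) = 14·13 - (-5)² = 157.
  Sigma^{-1} = (1/det) · [[d, -b], [-b, a]] = [[0.0828, 0.0318],
 [0.0318, 0.0892]].

Step 3 — form the quadratic (x - mu)^T · Sigma^{-1} · (x - mu):
  Sigma^{-1} · (x - mu) = (-0.2803, -0.1847).
  (x - mu)^T · [Sigma^{-1} · (x - mu)] = (-3)·(-0.2803) + (-1)·(-0.1847) = 1.0255.

Step 4 — take square root: d = √(1.0255) ≈ 1.0127.

d(x, mu) = √(1.0255) ≈ 1.0127


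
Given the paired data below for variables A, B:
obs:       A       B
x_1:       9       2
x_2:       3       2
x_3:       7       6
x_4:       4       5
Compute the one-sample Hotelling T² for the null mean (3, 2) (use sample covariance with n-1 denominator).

Step 1 — sample mean vector:
  mean(A) = (9 + 3 + 7 + 4) / 4 = 23/4 = 5.75
  mean(B) = (2 + 2 + 6 + 5) / 4 = 15/4 = 3.75
  x̄ = (5.75, 3.75),  deviation x̄ - mu_0 = (5.75, 3.75) - (3, 2) = (2.75, 1.75).

Step 2 — sample covariance matrix, S[i,j] = (1/(n-1)) · Σ_k (x_{k,i} - mean_i) · (x_{k,j} - mean_j), divisor n-1 = 3:
  S[A,A] = ((3.25)·(3.25) + (-2.75)·(-2.75) + (1.25)·(1.25) + (-1.75)·(-1.75)) / 3 = 22.75/3 = 7.5833
  S[A,B] = ((3.25)·(-1.75) + (-2.75)·(-1.75) + (1.25)·(2.25) + (-1.75)·(1.25)) / 3 = -0.25/3 = -0.0833
  S[B,B] = ((-1.75)·(-1.75) + (-1.75)·(-1.75) + (2.25)·(2.25) + (1.25)·(1.25)) / 3 = 12.75/3 = 4.25
  S = [[7.5833, -0.0833],
 [-0.0833, 4.25]].

Step 3 — invert S. det(S) = 7.5833·4.25 - (-0.0833)² = 32.2222.
  S^{-1} = (1/det) · [[d, -b], [-b, a]] = [[0.1319, 0.0026],
 [0.0026, 0.2353]].

Step 4 — quadratic form (x̄ - mu_0)^T · S^{-1} · (x̄ - mu_0):
  S^{-1} · (x̄ - mu_0) = (0.3672, 0.419),
  (x̄ - mu_0)^T · [...] = (2.75)·(0.3672) + (1.75)·(0.419) = 1.7431.

Step 5 — scale by n: T² = 4 · 1.7431 = 6.9724.

T² ≈ 6.9724


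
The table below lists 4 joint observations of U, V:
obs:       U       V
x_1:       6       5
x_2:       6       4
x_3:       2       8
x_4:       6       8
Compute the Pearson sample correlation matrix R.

Step 1 — column means:
  mean(U) = (6 + 6 + 2 + 6) / 4 = 20/4 = 5
  mean(V) = (5 + 4 + 8 + 8) / 4 = 25/4 = 6.25

Step 2 — sample variances and covariances s[i,j] = (1/(n-1)) · Σ_k (x_{k,i} - mean_i) · (x_{k,j} - mean_j), with n-1 = 3:
  s[U,U] = ((1)·(1) + (1)·(1) + (-3)·(-3) + (1)·(1)) / 3 = 12/3 = 4
  s[U,V] = ((1)·(-1.25) + (1)·(-2.25) + (-3)·(1.75) + (1)·(1.75)) / 3 = -7/3 = -2.3333
  s[V,V] = ((-1.25)·(-1.25) + (-2.25)·(-2.25) + (1.75)·(1.75) + (1.75)·(1.75)) / 3 = 12.75/3 = 4.25
  Sample standard deviations s_i = √(s[i,i]):
  s(U) = √(4) = 2
  s(V) = √(4.25) = 2.0616

Step 3 — r_{ij} = s_{ij} / (s_i · s_j):
  r[U,U] = 1 (diagonal).
  r[U,V] = -2.3333 / (2 · 2.0616) = -2.3333 / 4.1231 = -0.5659
  r[V,V] = 1 (diagonal).

R is symmetric with unit diagonal. Assembling:

R = [[1, -0.5659],
 [-0.5659, 1]]


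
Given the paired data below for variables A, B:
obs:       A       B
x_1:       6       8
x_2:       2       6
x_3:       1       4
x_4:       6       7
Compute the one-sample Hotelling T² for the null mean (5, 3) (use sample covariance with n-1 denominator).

Step 1 — sample mean vector:
  mean(A) = (6 + 2 + 1 + 6) / 4 = 15/4 = 3.75
  mean(B) = (8 + 6 + 4 + 7) / 4 = 25/4 = 6.25
  x̄ = (3.75, 6.25),  deviation x̄ - mu_0 = (3.75, 6.25) - (5, 3) = (-1.25, 3.25).

Step 2 — sample covariance matrix, S[i,j] = (1/(n-1)) · Σ_k (x_{k,i} - mean_i) · (x_{k,j} - mean_j), divisor n-1 = 3:
  S[A,A] = ((2.25)·(2.25) + (-1.75)·(-1.75) + (-2.75)·(-2.75) + (2.25)·(2.25)) / 3 = 20.75/3 = 6.9167
  S[A,B] = ((2.25)·(1.75) + (-1.75)·(-0.25) + (-2.75)·(-2.25) + (2.25)·(0.75)) / 3 = 12.25/3 = 4.0833
  S[B,B] = ((1.75)·(1.75) + (-0.25)·(-0.25) + (-2.25)·(-2.25) + (0.75)·(0.75)) / 3 = 8.75/3 = 2.9167
  S = [[6.9167, 4.0833],
 [4.0833, 2.9167]].

Step 3 — invert S. det(S) = 6.9167·2.9167 - (4.0833)² = 3.5.
  S^{-1} = (1/det) · [[d, -b], [-b, a]] = [[0.8333, -1.1667],
 [-1.1667, 1.9762]].

Step 4 — quadratic form (x̄ - mu_0)^T · S^{-1} · (x̄ - mu_0):
  S^{-1} · (x̄ - mu_0) = (-4.8333, 7.881),
  (x̄ - mu_0)^T · [...] = (-1.25)·(-4.8333) + (3.25)·(7.881) = 31.6548.

Step 5 — scale by n: T² = 4 · 31.6548 = 126.619.

T² ≈ 126.619


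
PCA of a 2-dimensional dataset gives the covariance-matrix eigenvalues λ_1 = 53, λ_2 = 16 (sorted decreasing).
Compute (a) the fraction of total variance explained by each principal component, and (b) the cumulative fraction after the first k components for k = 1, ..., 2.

Step 1 — total variance = trace(Sigma) = Σ λ_i = 53 + 16 = 69.

Step 2 — fraction explained by component i = λ_i / Σ λ:
  PC1: 53/69 = 0.7681
  PC2: 16/69 = 0.2319

Step 3 — cumulative fraction after k components = (λ_1 + ... + λ_k) / Σ λ:
  k = 1: 53/69 = 0.7681
  k = 2: (53 + 16)/69 = 69/69 = 1

Summary (fraction, with percent):

explained: PC1 0.7681 (76.81%), PC2 0.2319 (23.19%);  cumulative: 0.7681, 1


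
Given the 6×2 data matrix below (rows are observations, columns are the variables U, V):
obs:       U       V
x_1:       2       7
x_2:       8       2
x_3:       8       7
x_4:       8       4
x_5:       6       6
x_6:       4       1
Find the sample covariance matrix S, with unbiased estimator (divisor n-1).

Step 1 — column means:
  mean(U) = (2 + 8 + 8 + 8 + 6 + 4) / 6 = 36/6 = 6
  mean(V) = (7 + 2 + 7 + 4 + 6 + 1) / 6 = 27/6 = 4.5

Step 2 — sample covariance S[i,j] = (1/(n-1)) · Σ_k (x_{k,i} - mean_i) · (x_{k,j} - mean_j), with n-1 = 5.
  S[U,U] = ((-4)·(-4) + (2)·(2) + (2)·(2) + (2)·(2) + (0)·(0) + (-2)·(-2)) / 5 = 32/5 = 6.4
  S[U,V] = ((-4)·(2.5) + (2)·(-2.5) + (2)·(2.5) + (2)·(-0.5) + (0)·(1.5) + (-2)·(-3.5)) / 5 = -4/5 = -0.8
  S[V,V] = ((2.5)·(2.5) + (-2.5)·(-2.5) + (2.5)·(2.5) + (-0.5)·(-0.5) + (1.5)·(1.5) + (-3.5)·(-3.5)) / 5 = 33.5/5 = 6.7

S is symmetric (S[j,i] = S[i,j]). Assembling:

S = [[6.4, -0.8],
 [-0.8, 6.7]]


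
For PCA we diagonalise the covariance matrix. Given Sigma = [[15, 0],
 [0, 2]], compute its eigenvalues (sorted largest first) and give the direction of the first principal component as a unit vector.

Step 1 — characteristic polynomial of 2×2 Sigma:
  det(Sigma - λI) = λ² - trace · λ + det = 0.
  trace = 15 + 2 = 17, det = 15·2 - (0)² = 30.
Step 2 — discriminant:
  Δ = trace² - 4·det = 289 - 120 = 169.
Step 3 — eigenvalues:
  λ = (trace ± √Δ)/2 = (17 ± 13)/2,
  λ_1 = 15,  λ_2 = 2.

Step 4 — unit eigenvector for λ_1: Sigma is diagonal, so its eigenvectors are the coordinate axes. λ_1 = 15 is the diagonal entry on the first coordinate axis, hence
  v_1 = (1, 0) (||v_1|| = 1).

λ_1 = 15,  λ_2 = 2;  v_1 ≈ (1, 0)


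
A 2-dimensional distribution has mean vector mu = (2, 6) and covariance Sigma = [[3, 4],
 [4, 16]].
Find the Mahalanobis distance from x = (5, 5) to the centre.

Step 1 — centre the observation: (x - mu) = (3, -1).

Step 2 — invert Sigma. det(Sigma) = 3·16 - (4)² = 32.
  Sigma^{-1} = (1/det) · [[d, -b], [-b, a]] = [[0.5, -0.125],
 [-0.125, 0.0938]].

Step 3 — form the quadratic (x - mu)^T · Sigma^{-1} · (x - mu):
  Sigma^{-1} · (x - mu) = (1.625, -0.4688).
  (x - mu)^T · [Sigma^{-1} · (x - mu)] = (3)·(1.625) + (-1)·(-0.4688) = 5.3438.

Step 4 — take square root: d = √(5.3438) ≈ 2.3117.

d(x, mu) = √(5.3438) ≈ 2.3117


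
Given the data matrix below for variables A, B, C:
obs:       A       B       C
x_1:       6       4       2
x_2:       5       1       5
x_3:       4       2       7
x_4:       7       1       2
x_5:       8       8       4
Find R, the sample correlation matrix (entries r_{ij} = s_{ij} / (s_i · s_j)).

Step 1 — column means:
  mean(A) = (6 + 5 + 4 + 7 + 8) / 5 = 30/5 = 6
  mean(B) = (4 + 1 + 2 + 1 + 8) / 5 = 16/5 = 3.2
  mean(C) = (2 + 5 + 7 + 2 + 4) / 5 = 20/5 = 4

Step 2 — sample variances and covariances s[i,j] = (1/(n-1)) · Σ_k (x_{k,i} - mean_i) · (x_{k,j} - mean_j), with n-1 = 4:
  s[A,A] = ((0)·(0) + (-1)·(-1) + (-2)·(-2) + (1)·(1) + (2)·(2)) / 4 = 10/4 = 2.5
  s[A,B] = ((0)·(0.8) + (-1)·(-2.2) + (-2)·(-1.2) + (1)·(-2.2) + (2)·(4.8)) / 4 = 12/4 = 3
  s[A,C] = ((0)·(-2) + (-1)·(1) + (-2)·(3) + (1)·(-2) + (2)·(0)) / 4 = -9/4 = -2.25
  s[B,B] = ((0.8)·(0.8) + (-2.2)·(-2.2) + (-1.2)·(-1.2) + (-2.2)·(-2.2) + (4.8)·(4.8)) / 4 = 34.8/4 = 8.7
  s[B,C] = ((0.8)·(-2) + (-2.2)·(1) + (-1.2)·(3) + (-2.2)·(-2) + (4.8)·(0)) / 4 = -3/4 = -0.75
  s[C,C] = ((-2)·(-2) + (1)·(1) + (3)·(3) + (-2)·(-2) + (0)·(0)) / 4 = 18/4 = 4.5
  Sample standard deviations s_i = √(s[i,i]):
  s(A) = √(2.5) = 1.5811
  s(B) = √(8.7) = 2.9496
  s(C) = √(4.5) = 2.1213

Step 3 — r_{ij} = s_{ij} / (s_i · s_j):
  r[A,A] = 1 (diagonal).
  r[A,B] = 3 / (1.5811 · 2.9496) = 3 / 4.6637 = 0.6433
  r[A,C] = -2.25 / (1.5811 · 2.1213) = -2.25 / 3.3541 = -0.6708
  r[B,B] = 1 (diagonal).
  r[B,C] = -0.75 / (2.9496 · 2.1213) = -0.75 / 6.257 = -0.1199
  r[C,C] = 1 (diagonal).

R is symmetric with unit diagonal. Assembling:

R = [[1, 0.6433, -0.6708],
 [0.6433, 1, -0.1199],
 [-0.6708, -0.1199, 1]]


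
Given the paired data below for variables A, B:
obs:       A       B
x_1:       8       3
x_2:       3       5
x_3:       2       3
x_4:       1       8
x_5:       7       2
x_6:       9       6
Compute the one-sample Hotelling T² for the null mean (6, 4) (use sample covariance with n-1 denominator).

Step 1 — sample mean vector:
  mean(A) = (8 + 3 + 2 + 1 + 7 + 9) / 6 = 30/6 = 5
  mean(B) = (3 + 5 + 3 + 8 + 2 + 6) / 6 = 27/6 = 4.5
  x̄ = (5, 4.5),  deviation x̄ - mu_0 = (5, 4.5) - (6, 4) = (-1, 0.5).

Step 2 — sample covariance matrix, S[i,j] = (1/(n-1)) · Σ_k (x_{k,i} - mean_i) · (x_{k,j} - mean_j), divisor n-1 = 5:
  S[A,A] = ((3)·(3) + (-2)·(-2) + (-3)·(-3) + (-4)·(-4) + (2)·(2) + (4)·(4)) / 5 = 58/5 = 11.6
  S[A,B] = ((3)·(-1.5) + (-2)·(0.5) + (-3)·(-1.5) + (-4)·(3.5) + (2)·(-2.5) + (4)·(1.5)) / 5 = -14/5 = -2.8
  S[B,B] = ((-1.5)·(-1.5) + (0.5)·(0.5) + (-1.5)·(-1.5) + (3.5)·(3.5) + (-2.5)·(-2.5) + (1.5)·(1.5)) / 5 = 25.5/5 = 5.1
  S = [[11.6, -2.8],
 [-2.8, 5.1]].

Step 3 — invert S. det(S) = 11.6·5.1 - (-2.8)² = 51.32.
  S^{-1} = (1/det) · [[d, -b], [-b, a]] = [[0.0994, 0.0546],
 [0.0546, 0.226]].

Step 4 — quadratic form (x̄ - mu_0)^T · S^{-1} · (x̄ - mu_0):
  S^{-1} · (x̄ - mu_0) = (-0.0721, 0.0585),
  (x̄ - mu_0)^T · [...] = (-1)·(-0.0721) + (0.5)·(0.0585) = 0.1013.

Step 5 — scale by n: T² = 6 · 0.1013 = 0.608.

T² ≈ 0.608


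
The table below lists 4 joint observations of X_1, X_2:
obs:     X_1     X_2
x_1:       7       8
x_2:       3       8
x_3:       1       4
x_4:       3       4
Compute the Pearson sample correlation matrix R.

Step 1 — column means:
  mean(X_1) = (7 + 3 + 1 + 3) / 4 = 14/4 = 3.5
  mean(X_2) = (8 + 8 + 4 + 4) / 4 = 24/4 = 6

Step 2 — sample variances and covariances s[i,j] = (1/(n-1)) · Σ_k (x_{k,i} - mean_i) · (x_{k,j} - mean_j), with n-1 = 3:
  s[X_1,X_1] = ((3.5)·(3.5) + (-0.5)·(-0.5) + (-2.5)·(-2.5) + (-0.5)·(-0.5)) / 3 = 19/3 = 6.3333
  s[X_1,X_2] = ((3.5)·(2) + (-0.5)·(2) + (-2.5)·(-2) + (-0.5)·(-2)) / 3 = 12/3 = 4
  s[X_2,X_2] = ((2)·(2) + (2)·(2) + (-2)·(-2) + (-2)·(-2)) / 3 = 16/3 = 5.3333
  Sample standard deviations s_i = √(s[i,i]):
  s(X_1) = √(6.3333) = 2.5166
  s(X_2) = √(5.3333) = 2.3094

Step 3 — r_{ij} = s_{ij} / (s_i · s_j):
  r[X_1,X_1] = 1 (diagonal).
  r[X_1,X_2] = 4 / (2.5166 · 2.3094) = 4 / 5.8119 = 0.6882
  r[X_2,X_2] = 1 (diagonal).

R is symmetric with unit diagonal. Assembling:

R = [[1, 0.6882],
 [0.6882, 1]]


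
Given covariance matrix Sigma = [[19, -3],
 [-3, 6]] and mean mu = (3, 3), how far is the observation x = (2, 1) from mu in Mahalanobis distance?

Step 1 — centre the observation: (x - mu) = (-1, -2).

Step 2 — invert Sigma. det(Sigma) = 19·6 - (-3)² = 105.
  Sigma^{-1} = (1/det) · [[d, -b], [-b, a]] = [[0.0571, 0.0286],
 [0.0286, 0.181]].

Step 3 — form the quadratic (x - mu)^T · Sigma^{-1} · (x - mu):
  Sigma^{-1} · (x - mu) = (-0.1143, -0.3905).
  (x - mu)^T · [Sigma^{-1} · (x - mu)] = (-1)·(-0.1143) + (-2)·(-0.3905) = 0.8952.

Step 4 — take square root: d = √(0.8952) ≈ 0.9462.

d(x, mu) = √(0.8952) ≈ 0.9462


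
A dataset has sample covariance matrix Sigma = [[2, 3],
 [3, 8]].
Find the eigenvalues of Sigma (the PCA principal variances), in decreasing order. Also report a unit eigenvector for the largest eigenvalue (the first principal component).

Step 1 — characteristic polynomial of 2×2 Sigma:
  det(Sigma - λI) = λ² - trace · λ + det = 0.
  trace = 2 + 8 = 10, det = 2·8 - (3)² = 7.
Step 2 — discriminant:
  Δ = trace² - 4·det = 100 - 28 = 72.
Step 3 — eigenvalues:
  λ = (trace ± √Δ)/2 = (10 ± 8.4853)/2,
  λ_1 = 9.2426,  λ_2 = 0.7574.

Step 4 — unit eigenvector for λ_1: solve (Sigma - λ_1 I)v = 0. First row:
  (2 - 9.2426)·v_x + (3)·v_y = 0, i.e. (-7.2426)·v_x + (3)·v_y = 0,
  so v ∝ (b, λ_1 - a) = (3, 7.2426) = u.
  ||u|| = √((3)² + (7.2426)²) = √(61.4558) ≈ 7.8394,
  v_1 = u/||u|| ≈ (0.3827, 0.9239) (||v_1|| = 1).

λ_1 = 9.2426,  λ_2 = 0.7574;  v_1 ≈ (0.3827, 0.9239)


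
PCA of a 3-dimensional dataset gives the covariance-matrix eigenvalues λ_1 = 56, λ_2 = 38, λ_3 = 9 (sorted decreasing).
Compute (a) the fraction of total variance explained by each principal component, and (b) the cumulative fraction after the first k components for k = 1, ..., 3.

Step 1 — total variance = trace(Sigma) = Σ λ_i = 56 + 38 + 9 = 103.

Step 2 — fraction explained by component i = λ_i / Σ λ:
  PC1: 56/103 = 0.5437
  PC2: 38/103 = 0.3689
  PC3: 9/103 = 0.0874

Step 3 — cumulative fraction after k components = (λ_1 + ... + λ_k) / Σ λ:
  k = 1: 56/103 = 0.5437
  k = 2: (56 + 38)/103 = 94/103 = 0.9126
  k = 3: (56 + 38 + 9)/103 = 103/103 = 1

Summary (fraction, with percent):

explained: PC1 0.5437 (54.37%), PC2 0.3689 (36.89%), PC3 0.0874 (8.74%);  cumulative: 0.5437, 0.9126, 1


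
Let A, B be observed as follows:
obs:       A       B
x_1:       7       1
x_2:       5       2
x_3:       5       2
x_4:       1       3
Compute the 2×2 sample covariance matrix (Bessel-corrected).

Step 1 — column means:
  mean(A) = (7 + 5 + 5 + 1) / 4 = 18/4 = 4.5
  mean(B) = (1 + 2 + 2 + 3) / 4 = 8/4 = 2

Step 2 — sample covariance S[i,j] = (1/(n-1)) · Σ_k (x_{k,i} - mean_i) · (x_{k,j} - mean_j), with n-1 = 3.
  S[A,A] = ((2.5)·(2.5) + (0.5)·(0.5) + (0.5)·(0.5) + (-3.5)·(-3.5)) / 3 = 19/3 = 6.3333
  S[A,B] = ((2.5)·(-1) + (0.5)·(0) + (0.5)·(0) + (-3.5)·(1)) / 3 = -6/3 = -2
  S[B,B] = ((-1)·(-1) + (0)·(0) + (0)·(0) + (1)·(1)) / 3 = 2/3 = 0.6667

S is symmetric (S[j,i] = S[i,j]). Assembling:

S = [[6.3333, -2],
 [-2, 0.6667]]


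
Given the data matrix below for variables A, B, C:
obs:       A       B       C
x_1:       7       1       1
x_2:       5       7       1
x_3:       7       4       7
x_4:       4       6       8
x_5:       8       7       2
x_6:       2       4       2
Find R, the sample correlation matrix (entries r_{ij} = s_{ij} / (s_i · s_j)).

Step 1 — column means:
  mean(A) = (7 + 5 + 7 + 4 + 8 + 2) / 6 = 33/6 = 5.5
  mean(B) = (1 + 7 + 4 + 6 + 7 + 4) / 6 = 29/6 = 4.8333
  mean(C) = (1 + 1 + 7 + 8 + 2 + 2) / 6 = 21/6 = 3.5

Step 2 — sample variances and covariances s[i,j] = (1/(n-1)) · Σ_k (x_{k,i} - mean_i) · (x_{k,j} - mean_j), with n-1 = 5:
  s[A,A] = ((1.5)·(1.5) + (-0.5)·(-0.5) + (1.5)·(1.5) + (-1.5)·(-1.5) + (2.5)·(2.5) + (-3.5)·(-3.5)) / 5 = 25.5/5 = 5.1
  s[A,B] = ((1.5)·(-3.8333) + (-0.5)·(2.1667) + (1.5)·(-0.8333) + (-1.5)·(1.1667) + (2.5)·(2.1667) + (-3.5)·(-0.8333)) / 5 = -1.5/5 = -0.3
  s[A,C] = ((1.5)·(-2.5) + (-0.5)·(-2.5) + (1.5)·(3.5) + (-1.5)·(4.5) + (2.5)·(-1.5) + (-3.5)·(-1.5)) / 5 = -2.5/5 = -0.5
  s[B,B] = ((-3.8333)·(-3.8333) + (2.1667)·(2.1667) + (-0.8333)·(-0.8333) + (1.1667)·(1.1667) + (2.1667)·(2.1667) + (-0.8333)·(-0.8333)) / 5 = 26.8333/5 = 5.3667
  s[B,C] = ((-3.8333)·(-2.5) + (2.1667)·(-2.5) + (-0.8333)·(3.5) + (1.1667)·(4.5) + (2.1667)·(-1.5) + (-0.8333)·(-1.5)) / 5 = 4.5/5 = 0.9
  s[C,C] = ((-2.5)·(-2.5) + (-2.5)·(-2.5) + (3.5)·(3.5) + (4.5)·(4.5) + (-1.5)·(-1.5) + (-1.5)·(-1.5)) / 5 = 49.5/5 = 9.9
  Sample standard deviations s_i = √(s[i,i]):
  s(A) = √(5.1) = 2.2583
  s(B) = √(5.3667) = 2.3166
  s(C) = √(9.9) = 3.1464

Step 3 — r_{ij} = s_{ij} / (s_i · s_j):
  r[A,A] = 1 (diagonal).
  r[A,B] = -0.3 / (2.2583 · 2.3166) = -0.3 / 5.2316 = -0.0573
  r[A,C] = -0.5 / (2.2583 · 3.1464) = -0.5 / 7.1056 = -0.0704
  r[B,B] = 1 (diagonal).
  r[B,C] = 0.9 / (2.3166 · 3.1464) = 0.9 / 7.289 = 0.1235
  r[C,C] = 1 (diagonal).

R is symmetric with unit diagonal. Assembling:

R = [[1, -0.0573, -0.0704],
 [-0.0573, 1, 0.1235],
 [-0.0704, 0.1235, 1]]


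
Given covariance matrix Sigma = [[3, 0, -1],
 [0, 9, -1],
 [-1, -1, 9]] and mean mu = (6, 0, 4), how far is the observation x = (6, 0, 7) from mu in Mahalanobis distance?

Step 1 — centre the observation: (x - mu) = (0, 0, 3).

Step 2 — invert Sigma (cofactor / det for 3×3, or solve directly):
  Sigma^{-1} = [[0.3463, 0.0043, 0.039],
 [0.0043, 0.1126, 0.013],
 [0.039, 0.013, 0.1169]].

Step 3 — form the quadratic (x - mu)^T · Sigma^{-1} · (x - mu):
  Sigma^{-1} · (x - mu) = (0.1169, 0.039, 0.3506).
  (x - mu)^T · [Sigma^{-1} · (x - mu)] = (0)·(0.1169) + (0)·(0.039) + (3)·(0.3506) = 1.0519.

Step 4 — take square root: d = √(1.0519) ≈ 1.0256.

d(x, mu) = √(1.0519) ≈ 1.0256


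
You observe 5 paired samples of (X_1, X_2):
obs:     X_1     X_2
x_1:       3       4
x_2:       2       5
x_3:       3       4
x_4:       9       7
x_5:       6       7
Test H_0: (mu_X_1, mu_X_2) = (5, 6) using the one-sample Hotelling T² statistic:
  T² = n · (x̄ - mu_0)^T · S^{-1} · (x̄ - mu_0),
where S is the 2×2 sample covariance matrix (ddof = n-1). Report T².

Step 1 — sample mean vector:
  mean(X_1) = (3 + 2 + 3 + 9 + 6) / 5 = 23/5 = 4.6
  mean(X_2) = (4 + 5 + 4 + 7 + 7) / 5 = 27/5 = 5.4
  x̄ = (4.6, 5.4),  deviation x̄ - mu_0 = (4.6, 5.4) - (5, 6) = (-0.4, -0.6).

Step 2 — sample covariance matrix, S[i,j] = (1/(n-1)) · Σ_k (x_{k,i} - mean_i) · (x_{k,j} - mean_j), divisor n-1 = 4:
  S[X_1,X_1] = ((-1.6)·(-1.6) + (-2.6)·(-2.6) + (-1.6)·(-1.6) + (4.4)·(4.4) + (1.4)·(1.4)) / 4 = 33.2/4 = 8.3
  S[X_1,X_2] = ((-1.6)·(-1.4) + (-2.6)·(-0.4) + (-1.6)·(-1.4) + (4.4)·(1.6) + (1.4)·(1.6)) / 4 = 14.8/4 = 3.7
  S[X_2,X_2] = ((-1.4)·(-1.4) + (-0.4)·(-0.4) + (-1.4)·(-1.4) + (1.6)·(1.6) + (1.6)·(1.6)) / 4 = 9.2/4 = 2.3
  S = [[8.3, 3.7],
 [3.7, 2.3]].

Step 3 — invert S. det(S) = 8.3·2.3 - (3.7)² = 5.4.
  S^{-1} = (1/det) · [[d, -b], [-b, a]] = [[0.4259, -0.6852],
 [-0.6852, 1.537]].

Step 4 — quadratic form (x̄ - mu_0)^T · S^{-1} · (x̄ - mu_0):
  S^{-1} · (x̄ - mu_0) = (0.2407, -0.6481),
  (x̄ - mu_0)^T · [...] = (-0.4)·(0.2407) + (-0.6)·(-0.6481) = 0.2926.

Step 5 — scale by n: T² = 5 · 0.2926 = 1.463.

T² ≈ 1.463


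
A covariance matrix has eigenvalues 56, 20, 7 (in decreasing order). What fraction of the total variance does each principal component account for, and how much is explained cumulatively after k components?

Step 1 — total variance = trace(Sigma) = Σ λ_i = 56 + 20 + 7 = 83.

Step 2 — fraction explained by component i = λ_i / Σ λ:
  PC1: 56/83 = 0.6747
  PC2: 20/83 = 0.241
  PC3: 7/83 = 0.0843

Step 3 — cumulative fraction after k components = (λ_1 + ... + λ_k) / Σ λ:
  k = 1: 56/83 = 0.6747
  k = 2: (56 + 20)/83 = 76/83 = 0.9157
  k = 3: (56 + 20 + 7)/83 = 83/83 = 1

Summary (fraction, with percent):

explained: PC1 0.6747 (67.47%), PC2 0.241 (24.1%), PC3 0.0843 (8.43%);  cumulative: 0.6747, 0.9157, 1


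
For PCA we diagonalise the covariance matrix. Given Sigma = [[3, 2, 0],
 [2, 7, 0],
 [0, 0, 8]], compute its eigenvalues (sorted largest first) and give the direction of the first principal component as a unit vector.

Step 1 — characteristic polynomial p(λ) = det(λI - Sigma) = λ³ - tr·λ² + c_1·λ - det, where tr = trace, c_1 = sum of the principal 2×2 minors, det = det(Sigma):
  tr = 3 + 7 + 8 = 18,
  c_1 = (3·7 - (2)²) + (3·8 - (0)²) + (7·8 - (0)²) = 17 + 24 + 56 = 97,
  det = 3·(7·8 - (0)²) - (2)·((2)·8 - (0)·(0)) + (0)·((2)·(0) - 7·(0)) = 3·(56) - (2)·(16) + (0)·(0) = 136.
  So p(λ) = λ³ - 18λ² + 97λ - 136.
Step 2 — look for an integer root (rational root theorem: any rational root is an integer divisor of 136). Testing λ = 8:
  p(8) = 512 - 1152 + 776 - 136 = 0  ✓
  Dividing out (λ - 8): p(λ) = (λ - 8)(λ² - 10λ + 17).
Step 3 — remaining eigenvalues from the quadratic λ² - 10λ + 17 = 0:
  Δ = 10² - 4·17 = 100 - 68 = 32,  λ = (10 ± √32)/2 = (10 ± 5.6569)/2 ≈ 7.8284 or 2.1716.
  Sorted: λ_1 = 8,  λ_2 = 7.8284,  λ_3 = 2.1716  (check: sum = 18 = tr ✓).

Step 4 — unit eigenvector for λ_1 = 8: v spans the null space of (Sigma - λ_1 I), whose rows are
  r_1 = (-5, 2, 0),  r_2 = (2, -1, 0),  r_3 = (0, 0, 0).
  v is orthogonal to every row, so take v ∝ r_1 × r_2 = ((2)·(0) - (0)·(-1), (0)·(2) - (-5)·(0), (-5)·(-1) - (2)·(2)) = (0, 0, 1).
  Let u = (0, 0, 1).
  ||u|| = √((0)² + (0)² + (1)²) = √(1) = 1,  v_1 = u/||u|| ≈ (0, 0, 1) (||v_1|| = 1).

λ_1 = 8,  λ_2 = 7.8284,  λ_3 = 2.1716;  v_1 ≈ (0, 0, 1)


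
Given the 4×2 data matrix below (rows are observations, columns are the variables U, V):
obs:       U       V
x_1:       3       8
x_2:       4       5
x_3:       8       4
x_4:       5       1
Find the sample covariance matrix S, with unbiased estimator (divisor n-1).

Step 1 — column means:
  mean(U) = (3 + 4 + 8 + 5) / 4 = 20/4 = 5
  mean(V) = (8 + 5 + 4 + 1) / 4 = 18/4 = 4.5

Step 2 — sample covariance S[i,j] = (1/(n-1)) · Σ_k (x_{k,i} - mean_i) · (x_{k,j} - mean_j), with n-1 = 3.
  S[U,U] = ((-2)·(-2) + (-1)·(-1) + (3)·(3) + (0)·(0)) / 3 = 14/3 = 4.6667
  S[U,V] = ((-2)·(3.5) + (-1)·(0.5) + (3)·(-0.5) + (0)·(-3.5)) / 3 = -9/3 = -3
  S[V,V] = ((3.5)·(3.5) + (0.5)·(0.5) + (-0.5)·(-0.5) + (-3.5)·(-3.5)) / 3 = 25/3 = 8.3333

S is symmetric (S[j,i] = S[i,j]). Assembling:

S = [[4.6667, -3],
 [-3, 8.3333]]


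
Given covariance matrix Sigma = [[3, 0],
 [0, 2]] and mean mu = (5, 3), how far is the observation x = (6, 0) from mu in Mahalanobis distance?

Step 1 — centre the observation: (x - mu) = (1, -3).

Step 2 — invert Sigma. det(Sigma) = 3·2 - (0)² = 6.
  Sigma^{-1} = (1/det) · [[d, -b], [-b, a]] = [[0.3333, 0],
 [0, 0.5]].

Step 3 — form the quadratic (x - mu)^T · Sigma^{-1} · (x - mu):
  Sigma^{-1} · (x - mu) = (0.3333, -1.5).
  (x - mu)^T · [Sigma^{-1} · (x - mu)] = (1)·(0.3333) + (-3)·(-1.5) = 4.8333.

Step 4 — take square root: d = √(4.8333) ≈ 2.1985.

d(x, mu) = √(4.8333) ≈ 2.1985


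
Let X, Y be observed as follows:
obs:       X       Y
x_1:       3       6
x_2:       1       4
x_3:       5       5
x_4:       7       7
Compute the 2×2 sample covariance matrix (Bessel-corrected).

Step 1 — column means:
  mean(X) = (3 + 1 + 5 + 7) / 4 = 16/4 = 4
  mean(Y) = (6 + 4 + 5 + 7) / 4 = 22/4 = 5.5

Step 2 — sample covariance S[i,j] = (1/(n-1)) · Σ_k (x_{k,i} - mean_i) · (x_{k,j} - mean_j), with n-1 = 3.
  S[X,X] = ((-1)·(-1) + (-3)·(-3) + (1)·(1) + (3)·(3)) / 3 = 20/3 = 6.6667
  S[X,Y] = ((-1)·(0.5) + (-3)·(-1.5) + (1)·(-0.5) + (3)·(1.5)) / 3 = 8/3 = 2.6667
  S[Y,Y] = ((0.5)·(0.5) + (-1.5)·(-1.5) + (-0.5)·(-0.5) + (1.5)·(1.5)) / 3 = 5/3 = 1.6667

S is symmetric (S[j,i] = S[i,j]). Assembling:

S = [[6.6667, 2.6667],
 [2.6667, 1.6667]]


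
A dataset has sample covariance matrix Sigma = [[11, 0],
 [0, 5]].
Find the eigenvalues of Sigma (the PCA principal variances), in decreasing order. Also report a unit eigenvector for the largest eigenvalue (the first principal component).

Step 1 — characteristic polynomial of 2×2 Sigma:
  det(Sigma - λI) = λ² - trace · λ + det = 0.
  trace = 11 + 5 = 16, det = 11·5 - (0)² = 55.
Step 2 — discriminant:
  Δ = trace² - 4·det = 256 - 220 = 36.
Step 3 — eigenvalues:
  λ = (trace ± √Δ)/2 = (16 ± 6)/2,
  λ_1 = 11,  λ_2 = 5.

Step 4 — unit eigenvector for λ_1: Sigma is diagonal, so its eigenvectors are the coordinate axes. λ_1 = 11 is the diagonal entry on the first coordinate axis, hence
  v_1 = (1, 0) (||v_1|| = 1).

λ_1 = 11,  λ_2 = 5;  v_1 ≈ (1, 0)


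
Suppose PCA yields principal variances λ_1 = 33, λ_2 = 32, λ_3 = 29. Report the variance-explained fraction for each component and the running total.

Step 1 — total variance = trace(Sigma) = Σ λ_i = 33 + 32 + 29 = 94.

Step 2 — fraction explained by component i = λ_i / Σ λ:
  PC1: 33/94 = 0.3511
  PC2: 32/94 = 0.3404
  PC3: 29/94 = 0.3085

Step 3 — cumulative fraction after k components = (λ_1 + ... + λ_k) / Σ λ:
  k = 1: 33/94 = 0.3511
  k = 2: (33 + 32)/94 = 65/94 = 0.6915
  k = 3: (33 + 32 + 29)/94 = 94/94 = 1

Summary (fraction, with percent):

explained: PC1 0.3511 (35.11%), PC2 0.3404 (34.04%), PC3 0.3085 (30.85%);  cumulative: 0.3511, 0.6915, 1


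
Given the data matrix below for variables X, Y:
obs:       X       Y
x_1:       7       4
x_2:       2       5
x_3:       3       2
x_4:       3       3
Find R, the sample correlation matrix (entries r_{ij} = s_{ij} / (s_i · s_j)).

Step 1 — column means:
  mean(X) = (7 + 2 + 3 + 3) / 4 = 15/4 = 3.75
  mean(Y) = (4 + 5 + 2 + 3) / 4 = 14/4 = 3.5

Step 2 — sample variances and covariances s[i,j] = (1/(n-1)) · Σ_k (x_{k,i} - mean_i) · (x_{k,j} - mean_j), with n-1 = 3:
  s[X,X] = ((3.25)·(3.25) + (-1.75)·(-1.75) + (-0.75)·(-0.75) + (-0.75)·(-0.75)) / 3 = 14.75/3 = 4.9167
  s[X,Y] = ((3.25)·(0.5) + (-1.75)·(1.5) + (-0.75)·(-1.5) + (-0.75)·(-0.5)) / 3 = 0.5/3 = 0.1667
  s[Y,Y] = ((0.5)·(0.5) + (1.5)·(1.5) + (-1.5)·(-1.5) + (-0.5)·(-0.5)) / 3 = 5/3 = 1.6667
  Sample standard deviations s_i = √(s[i,i]):
  s(X) = √(4.9167) = 2.2174
  s(Y) = √(1.6667) = 1.291

Step 3 — r_{ij} = s_{ij} / (s_i · s_j):
  r[X,X] = 1 (diagonal).
  r[X,Y] = 0.1667 / (2.2174 · 1.291) = 0.1667 / 2.8626 = 0.0582
  r[Y,Y] = 1 (diagonal).

R is symmetric with unit diagonal. Assembling:

R = [[1, 0.0582],
 [0.0582, 1]]


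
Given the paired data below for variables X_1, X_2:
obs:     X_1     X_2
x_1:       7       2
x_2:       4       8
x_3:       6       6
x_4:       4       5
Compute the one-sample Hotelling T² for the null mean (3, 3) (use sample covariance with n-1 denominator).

Step 1 — sample mean vector:
  mean(X_1) = (7 + 4 + 6 + 4) / 4 = 21/4 = 5.25
  mean(X_2) = (2 + 8 + 6 + 5) / 4 = 21/4 = 5.25
  x̄ = (5.25, 5.25),  deviation x̄ - mu_0 = (5.25, 5.25) - (3, 3) = (2.25, 2.25).

Step 2 — sample covariance matrix, S[i,j] = (1/(n-1)) · Σ_k (x_{k,i} - mean_i) · (x_{k,j} - mean_j), divisor n-1 = 3:
  S[X_1,X_1] = ((1.75)·(1.75) + (-1.25)·(-1.25) + (0.75)·(0.75) + (-1.25)·(-1.25)) / 3 = 6.75/3 = 2.25
  S[X_1,X_2] = ((1.75)·(-3.25) + (-1.25)·(2.75) + (0.75)·(0.75) + (-1.25)·(-0.25)) / 3 = -8.25/3 = -2.75
  S[X_2,X_2] = ((-3.25)·(-3.25) + (2.75)·(2.75) + (0.75)·(0.75) + (-0.25)·(-0.25)) / 3 = 18.75/3 = 6.25
  S = [[2.25, -2.75],
 [-2.75, 6.25]].

Step 3 — invert S. det(S) = 2.25·6.25 - (-2.75)² = 6.5.
  S^{-1} = (1/det) · [[d, -b], [-b, a]] = [[0.9615, 0.4231],
 [0.4231, 0.3462]].

Step 4 — quadratic form (x̄ - mu_0)^T · S^{-1} · (x̄ - mu_0):
  S^{-1} · (x̄ - mu_0) = (3.1154, 1.7308),
  (x̄ - mu_0)^T · [...] = (2.25)·(3.1154) + (2.25)·(1.7308) = 10.9038.

Step 5 — scale by n: T² = 4 · 10.9038 = 43.6154.

T² ≈ 43.6154


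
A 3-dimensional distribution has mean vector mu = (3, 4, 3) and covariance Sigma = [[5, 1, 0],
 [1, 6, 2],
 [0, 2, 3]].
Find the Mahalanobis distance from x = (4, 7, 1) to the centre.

Step 1 — centre the observation: (x - mu) = (1, 3, -2).

Step 2 — invert Sigma (cofactor / det for 3×3, or solve directly):
  Sigma^{-1} = [[0.209, -0.0448, 0.0299],
 [-0.0448, 0.2239, -0.1493],
 [0.0299, -0.1493, 0.4328]].

Step 3 — form the quadratic (x - mu)^T · Sigma^{-1} · (x - mu):
  Sigma^{-1} · (x - mu) = (0.0149, 0.9254, -1.2836).
  (x - mu)^T · [Sigma^{-1} · (x - mu)] = (1)·(0.0149) + (3)·(0.9254) + (-2)·(-1.2836) = 5.3582.

Step 4 — take square root: d = √(5.3582) ≈ 2.3148.

d(x, mu) = √(5.3582) ≈ 2.3148


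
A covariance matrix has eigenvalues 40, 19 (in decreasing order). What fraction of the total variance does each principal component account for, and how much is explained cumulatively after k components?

Step 1 — total variance = trace(Sigma) = Σ λ_i = 40 + 19 = 59.

Step 2 — fraction explained by component i = λ_i / Σ λ:
  PC1: 40/59 = 0.678
  PC2: 19/59 = 0.322

Step 3 — cumulative fraction after k components = (λ_1 + ... + λ_k) / Σ λ:
  k = 1: 40/59 = 0.678
  k = 2: (40 + 19)/59 = 59/59 = 1

Summary (fraction, with percent):

explained: PC1 0.678 (67.8%), PC2 0.322 (32.2%);  cumulative: 0.678, 1


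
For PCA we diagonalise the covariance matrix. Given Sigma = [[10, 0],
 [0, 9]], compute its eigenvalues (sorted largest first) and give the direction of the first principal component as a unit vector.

Step 1 — characteristic polynomial of 2×2 Sigma:
  det(Sigma - λI) = λ² - trace · λ + det = 0.
  trace = 10 + 9 = 19, det = 10·9 - (0)² = 90.
Step 2 — discriminant:
  Δ = trace² - 4·det = 361 - 360 = 1.
Step 3 — eigenvalues:
  λ = (trace ± √Δ)/2 = (19 ± 1)/2,
  λ_1 = 10,  λ_2 = 9.

Step 4 — unit eigenvector for λ_1: Sigma is diagonal, so its eigenvectors are the coordinate axes. λ_1 = 10 is the diagonal entry on the first coordinate axis, hence
  v_1 = (1, 0) (||v_1|| = 1).

λ_1 = 10,  λ_2 = 9;  v_1 ≈ (1, 0)


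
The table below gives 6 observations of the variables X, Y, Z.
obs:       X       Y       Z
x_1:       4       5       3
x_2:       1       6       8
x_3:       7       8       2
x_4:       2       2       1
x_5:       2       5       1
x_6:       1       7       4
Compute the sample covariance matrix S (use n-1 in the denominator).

Step 1 — column means:
  mean(X) = (4 + 1 + 7 + 2 + 2 + 1) / 6 = 17/6 = 2.8333
  mean(Y) = (5 + 6 + 8 + 2 + 5 + 7) / 6 = 33/6 = 5.5
  mean(Z) = (3 + 8 + 2 + 1 + 1 + 4) / 6 = 19/6 = 3.1667

Step 2 — sample covariance S[i,j] = (1/(n-1)) · Σ_k (x_{k,i} - mean_i) · (x_{k,j} - mean_j), with n-1 = 5.
  S[X,X] = ((1.1667)·(1.1667) + (-1.8333)·(-1.8333) + (4.1667)·(4.1667) + (-0.8333)·(-0.8333) + (-0.8333)·(-0.8333) + (-1.8333)·(-1.8333)) / 5 = 26.8333/5 = 5.3667
  S[X,Y] = ((1.1667)·(-0.5) + (-1.8333)·(0.5) + (4.1667)·(2.5) + (-0.8333)·(-3.5) + (-0.8333)·(-0.5) + (-1.8333)·(1.5)) / 5 = 9.5/5 = 1.9
  S[X,Z] = ((1.1667)·(-0.1667) + (-1.8333)·(4.8333) + (4.1667)·(-1.1667) + (-0.8333)·(-2.1667) + (-0.8333)·(-2.1667) + (-1.8333)·(0.8333)) / 5 = -11.8333/5 = -2.3667
  S[Y,Y] = ((-0.5)·(-0.5) + (0.5)·(0.5) + (2.5)·(2.5) + (-3.5)·(-3.5) + (-0.5)·(-0.5) + (1.5)·(1.5)) / 5 = 21.5/5 = 4.3
  S[Y,Z] = ((-0.5)·(-0.1667) + (0.5)·(4.8333) + (2.5)·(-1.1667) + (-3.5)·(-2.1667) + (-0.5)·(-2.1667) + (1.5)·(0.8333)) / 5 = 9.5/5 = 1.9
  S[Z,Z] = ((-0.1667)·(-0.1667) + (4.8333)·(4.8333) + (-1.1667)·(-1.1667) + (-2.1667)·(-2.1667) + (-2.1667)·(-2.1667) + (0.8333)·(0.8333)) / 5 = 34.8333/5 = 6.9667

S is symmetric (S[j,i] = S[i,j]). Assembling:

S = [[5.3667, 1.9, -2.3667],
 [1.9, 4.3, 1.9],
 [-2.3667, 1.9, 6.9667]]


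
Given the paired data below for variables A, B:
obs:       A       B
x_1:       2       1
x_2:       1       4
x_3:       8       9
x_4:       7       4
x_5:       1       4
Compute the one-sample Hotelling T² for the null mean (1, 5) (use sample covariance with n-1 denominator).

Step 1 — sample mean vector:
  mean(A) = (2 + 1 + 8 + 7 + 1) / 5 = 19/5 = 3.8
  mean(B) = (1 + 4 + 9 + 4 + 4) / 5 = 22/5 = 4.4
  x̄ = (3.8, 4.4),  deviation x̄ - mu_0 = (3.8, 4.4) - (1, 5) = (2.8, -0.6).

Step 2 — sample covariance matrix, S[i,j] = (1/(n-1)) · Σ_k (x_{k,i} - mean_i) · (x_{k,j} - mean_j), divisor n-1 = 4:
  S[A,A] = ((-1.8)·(-1.8) + (-2.8)·(-2.8) + (4.2)·(4.2) + (3.2)·(3.2) + (-2.8)·(-2.8)) / 4 = 46.8/4 = 11.7
  S[A,B] = ((-1.8)·(-3.4) + (-2.8)·(-0.4) + (4.2)·(4.6) + (3.2)·(-0.4) + (-2.8)·(-0.4)) / 4 = 26.4/4 = 6.6
  S[B,B] = ((-3.4)·(-3.4) + (-0.4)·(-0.4) + (4.6)·(4.6) + (-0.4)·(-0.4) + (-0.4)·(-0.4)) / 4 = 33.2/4 = 8.3
  S = [[11.7, 6.6],
 [6.6, 8.3]].

Step 3 — invert S. det(S) = 11.7·8.3 - (6.6)² = 53.55.
  S^{-1} = (1/det) · [[d, -b], [-b, a]] = [[0.155, -0.1232],
 [-0.1232, 0.2185]].

Step 4 — quadratic form (x̄ - mu_0)^T · S^{-1} · (x̄ - mu_0):
  S^{-1} · (x̄ - mu_0) = (0.5079, -0.4762),
  (x̄ - mu_0)^T · [...] = (2.8)·(0.5079) + (-0.6)·(-0.4762) = 1.7079.

Step 5 — scale by n: T² = 5 · 1.7079 = 8.5397.

T² ≈ 8.5397


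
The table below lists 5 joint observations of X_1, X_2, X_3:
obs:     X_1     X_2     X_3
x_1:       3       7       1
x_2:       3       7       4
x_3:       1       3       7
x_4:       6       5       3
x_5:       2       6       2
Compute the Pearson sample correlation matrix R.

Step 1 — column means:
  mean(X_1) = (3 + 3 + 1 + 6 + 2) / 5 = 15/5 = 3
  mean(X_2) = (7 + 7 + 3 + 5 + 6) / 5 = 28/5 = 5.6
  mean(X_3) = (1 + 4 + 7 + 3 + 2) / 5 = 17/5 = 3.4

Step 2 — sample variances and covariances s[i,j] = (1/(n-1)) · Σ_k (x_{k,i} - mean_i) · (x_{k,j} - mean_j), with n-1 = 4:
  s[X_1,X_1] = ((0)·(0) + (0)·(0) + (-2)·(-2) + (3)·(3) + (-1)·(-1)) / 4 = 14/4 = 3.5
  s[X_1,X_2] = ((0)·(1.4) + (0)·(1.4) + (-2)·(-2.6) + (3)·(-0.6) + (-1)·(0.4)) / 4 = 3/4 = 0.75
  s[X_1,X_3] = ((0)·(-2.4) + (0)·(0.6) + (-2)·(3.6) + (3)·(-0.4) + (-1)·(-1.4)) / 4 = -7/4 = -1.75
  s[X_2,X_2] = ((1.4)·(1.4) + (1.4)·(1.4) + (-2.6)·(-2.6) + (-0.6)·(-0.6) + (0.4)·(0.4)) / 4 = 11.2/4 = 2.8
  s[X_2,X_3] = ((1.4)·(-2.4) + (1.4)·(0.6) + (-2.6)·(3.6) + (-0.6)·(-0.4) + (0.4)·(-1.4)) / 4 = -12.2/4 = -3.05
  s[X_3,X_3] = ((-2.4)·(-2.4) + (0.6)·(0.6) + (3.6)·(3.6) + (-0.4)·(-0.4) + (-1.4)·(-1.4)) / 4 = 21.2/4 = 5.3
  Sample standard deviations s_i = √(s[i,i]):
  s(X_1) = √(3.5) = 1.8708
  s(X_2) = √(2.8) = 1.6733
  s(X_3) = √(5.3) = 2.3022

Step 3 — r_{ij} = s_{ij} / (s_i · s_j):
  r[X_1,X_1] = 1 (diagonal).
  r[X_1,X_2] = 0.75 / (1.8708 · 1.6733) = 0.75 / 3.1305 = 0.2396
  r[X_1,X_3] = -1.75 / (1.8708 · 2.3022) = -1.75 / 4.307 = -0.4063
  r[X_2,X_2] = 1 (diagonal).
  r[X_2,X_3] = -3.05 / (1.6733 · 2.3022) = -3.05 / 3.8523 = -0.7917
  r[X_3,X_3] = 1 (diagonal).

R is symmetric with unit diagonal. Assembling:

R = [[1, 0.2396, -0.4063],
 [0.2396, 1, -0.7917],
 [-0.4063, -0.7917, 1]]
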